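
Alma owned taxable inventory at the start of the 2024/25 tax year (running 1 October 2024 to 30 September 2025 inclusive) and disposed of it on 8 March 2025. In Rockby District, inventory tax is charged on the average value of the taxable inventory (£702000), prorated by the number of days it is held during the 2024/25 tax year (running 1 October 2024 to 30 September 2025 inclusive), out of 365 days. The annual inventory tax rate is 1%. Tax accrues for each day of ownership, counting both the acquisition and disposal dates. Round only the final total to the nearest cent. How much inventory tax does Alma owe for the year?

£3058.03

Days held (1 October 2024 – 8 March 2025): 159 out of 365
Tax = £702000 × 1% × 159/365 = £3058.0274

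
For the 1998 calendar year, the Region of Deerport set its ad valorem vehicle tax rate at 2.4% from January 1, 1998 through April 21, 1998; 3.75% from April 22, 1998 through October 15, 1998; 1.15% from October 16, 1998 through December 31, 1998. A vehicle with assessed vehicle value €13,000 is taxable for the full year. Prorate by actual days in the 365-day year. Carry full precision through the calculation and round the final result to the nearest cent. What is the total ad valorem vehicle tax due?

€362.82

January 1 – April 21, 1998: 111 days at 2.4% → €13,000 × 2.4% × 111/365 = €94.8822
April 22 – October 15, 1998: 177 days at 3.75% → €13,000 × 3.75% × 177/365 = €236.4041
October 16 – December 31, 1998: 77 days at 1.15% → €13,000 × 1.15% × 77/365 = €31.5384
Total = €362.8247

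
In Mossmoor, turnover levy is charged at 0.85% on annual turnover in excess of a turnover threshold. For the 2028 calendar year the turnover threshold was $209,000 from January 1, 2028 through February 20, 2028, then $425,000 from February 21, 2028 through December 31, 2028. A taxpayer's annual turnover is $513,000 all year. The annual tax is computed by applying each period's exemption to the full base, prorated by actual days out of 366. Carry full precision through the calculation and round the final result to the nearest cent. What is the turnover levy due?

$1,003.84

January 1 – February 20, 2028: 51 days, exemption $209,000 → ($513,000 − $209,000) × 0.85% × 51/366 = $360.0656
February 21 – December 31, 2028: 315 days, exemption $425,000 → ($513,000 − $425,000) × 0.85% × 315/366 = $643.7705
Total = $1,003.8361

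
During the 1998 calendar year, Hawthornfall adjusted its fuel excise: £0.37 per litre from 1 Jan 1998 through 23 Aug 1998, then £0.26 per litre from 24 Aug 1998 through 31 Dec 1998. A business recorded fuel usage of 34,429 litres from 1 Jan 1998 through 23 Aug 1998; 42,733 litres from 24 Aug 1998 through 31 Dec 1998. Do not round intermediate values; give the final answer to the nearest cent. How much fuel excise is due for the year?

1 Jan – 23 Aug 1998: 34,429 litres at £0.37/litre → £12,738.73
24 Aug – 31 Dec 1998: 42,733 litres at £0.26/litre → £11,110.58

£23,849.31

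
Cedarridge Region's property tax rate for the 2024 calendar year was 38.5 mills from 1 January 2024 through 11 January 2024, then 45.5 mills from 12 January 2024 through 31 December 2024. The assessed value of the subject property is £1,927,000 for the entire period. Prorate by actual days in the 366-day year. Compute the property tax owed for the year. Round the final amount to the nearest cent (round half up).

£87,273.09

1 January – 11 January 2024: 11 days at 38.5 mills → £1,927,000 × 3.85% × 11/366 = £2,229.7391
12 January – 31 December 2024: 355 days at 45.5 mills → £1,927,000 × 4.55% × 355/366 = £85,043.3538
Total = £87,273.0929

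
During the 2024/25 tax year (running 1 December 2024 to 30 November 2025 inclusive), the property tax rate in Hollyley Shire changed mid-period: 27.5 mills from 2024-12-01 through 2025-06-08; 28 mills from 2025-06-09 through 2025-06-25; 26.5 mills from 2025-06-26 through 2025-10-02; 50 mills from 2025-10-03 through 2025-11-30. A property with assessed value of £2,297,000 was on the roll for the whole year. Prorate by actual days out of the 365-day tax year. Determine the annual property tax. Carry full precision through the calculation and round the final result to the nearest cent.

2024-12-01 to 2025-06-08: 190 days at 27.5 mills → £2,297,000 × 2.75% × 190/365 = £32,881.7123
2025-06-09 to 2025-06-25: 17 days at 28 mills → £2,297,000 × 2.8% × 17/365 = £2,995.5397
2025-06-26 to 2025-10-02: 99 days at 26.5 mills → £2,297,000 × 2.65% × 99/365 = £16,510.0808
2025-10-03 to 2025-11-30: 59 days at 50 mills → £2,297,000 × 5% × 59/365 = £18,564.7945
Total = £70,952.1274

£70,952.13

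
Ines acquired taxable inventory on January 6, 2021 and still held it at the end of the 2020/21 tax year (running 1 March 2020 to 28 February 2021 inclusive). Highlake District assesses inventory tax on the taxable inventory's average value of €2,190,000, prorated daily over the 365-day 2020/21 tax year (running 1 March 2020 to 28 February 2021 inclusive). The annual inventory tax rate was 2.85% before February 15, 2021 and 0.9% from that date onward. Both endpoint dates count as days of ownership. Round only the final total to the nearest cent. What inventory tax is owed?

€7,596.00

January 6 – February 14, 2021: 40 days at 2.85% → €2,190,000 × 2.85% × 40/365 = €6,840.0000
February 15 – February 28, 2021: 14 days at 0.9% → €2,190,000 × 0.9% × 14/365 = €756.0000
Total = €7,596.0000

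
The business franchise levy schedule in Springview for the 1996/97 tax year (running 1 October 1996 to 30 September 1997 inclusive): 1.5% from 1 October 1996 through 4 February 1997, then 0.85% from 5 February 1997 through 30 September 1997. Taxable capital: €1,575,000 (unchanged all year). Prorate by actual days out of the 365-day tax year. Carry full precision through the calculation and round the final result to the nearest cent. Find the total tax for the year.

1 October 1996 – 4 February 1997: 127 days at 1.5% → €1,575,000 × 1.5% × 127/365 = €8,220.2055
5 February – 30 September 1997: 238 days at 0.85% → €1,575,000 × 0.85% × 238/365 = €8,729.3836
Total = €16,949.5890

€16,949.59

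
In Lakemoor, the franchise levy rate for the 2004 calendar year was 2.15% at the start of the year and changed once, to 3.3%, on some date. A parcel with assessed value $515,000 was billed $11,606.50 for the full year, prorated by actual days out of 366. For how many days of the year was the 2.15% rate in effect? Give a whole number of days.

Let d = days at the first rate; then 366 − d days at the second rate.
$515,000 × [2.15%·d + 3.3%·(366−d)] / 366 = $11,606.50
Solving gives d = 333, so the new rate took effect on November 29, 2004.

333 days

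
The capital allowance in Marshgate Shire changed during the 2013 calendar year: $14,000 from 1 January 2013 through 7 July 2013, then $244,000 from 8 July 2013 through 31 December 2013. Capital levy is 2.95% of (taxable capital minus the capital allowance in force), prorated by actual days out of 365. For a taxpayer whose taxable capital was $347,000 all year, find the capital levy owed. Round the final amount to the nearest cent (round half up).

$6,533.24

1 January – 7 July 2013: 188 days, exemption $14,000 → ($347,000 − $14,000) × 2.95% × 188/365 = $5,059.7753
8 July – 31 December 2013: 177 days, exemption $244,000 → ($347,000 − $244,000) × 2.95% × 177/365 = $1,473.4644
Total = $6,533.2397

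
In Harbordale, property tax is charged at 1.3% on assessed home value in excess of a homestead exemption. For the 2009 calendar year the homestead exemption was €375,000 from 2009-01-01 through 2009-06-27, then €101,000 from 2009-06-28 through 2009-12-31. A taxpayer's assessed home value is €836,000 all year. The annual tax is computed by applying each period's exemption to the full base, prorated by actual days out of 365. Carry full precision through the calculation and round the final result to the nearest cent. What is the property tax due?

2009-01-01 to 2009-06-27: 178 days, exemption €375,000 → (€836,000 − €375,000) × 1.3% × 178/365 = €2,922.6137
2009-06-28 to 2009-12-31: 187 days, exemption €101,000 → (€836,000 − €101,000) × 1.3% × 187/365 = €4,895.3014
Total = €7,817.9151

€7,817.92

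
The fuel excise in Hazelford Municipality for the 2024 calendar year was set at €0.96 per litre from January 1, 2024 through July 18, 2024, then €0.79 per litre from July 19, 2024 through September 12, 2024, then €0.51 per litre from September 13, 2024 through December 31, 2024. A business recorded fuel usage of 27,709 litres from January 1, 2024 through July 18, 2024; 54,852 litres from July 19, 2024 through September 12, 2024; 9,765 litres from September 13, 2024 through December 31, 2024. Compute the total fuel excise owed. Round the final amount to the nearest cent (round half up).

€74913.87

January 1 – July 18, 2024: 27,709 litres at €0.96/litre → €26600.64
July 19 – September 12, 2024: 54,852 litres at €0.79/litre → €43333.08
September 13 – December 31, 2024: 9,765 litres at €0.51/litre → €4980.15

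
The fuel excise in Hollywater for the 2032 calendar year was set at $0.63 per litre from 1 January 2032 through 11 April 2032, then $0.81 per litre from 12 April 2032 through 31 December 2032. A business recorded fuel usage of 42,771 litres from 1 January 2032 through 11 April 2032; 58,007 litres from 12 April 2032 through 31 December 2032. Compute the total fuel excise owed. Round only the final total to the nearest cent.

$73,931.40

1 January – 11 April 2032: 42,771 litres at $0.63/litre → $26,945.73
12 April – 31 December 2032: 58,007 litres at $0.81/litre → $46,985.67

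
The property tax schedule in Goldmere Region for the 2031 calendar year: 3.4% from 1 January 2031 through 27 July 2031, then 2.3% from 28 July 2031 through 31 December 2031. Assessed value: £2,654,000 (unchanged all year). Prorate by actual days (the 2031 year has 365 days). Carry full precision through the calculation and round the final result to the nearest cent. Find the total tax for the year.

£77,678.58

1 January – 27 July 2031: 208 days at 3.4% → £2,654,000 × 3.4% × 208/365 = £51,422.1589
28 July – 31 December 2031: 157 days at 2.3% → £2,654,000 × 2.3% × 157/365 = £26,256.4219
Total = £77,678.5808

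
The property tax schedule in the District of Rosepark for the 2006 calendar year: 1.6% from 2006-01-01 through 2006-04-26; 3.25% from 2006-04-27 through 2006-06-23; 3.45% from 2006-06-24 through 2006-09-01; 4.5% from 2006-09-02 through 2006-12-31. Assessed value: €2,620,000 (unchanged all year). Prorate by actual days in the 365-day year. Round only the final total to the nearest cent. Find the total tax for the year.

2006-01-01 to 2006-04-26: 116 days at 1.6% → €2,620,000 × 1.6% × 116/365 = €13,322.5205
2006-04-27 to 2006-06-23: 58 days at 3.25% → €2,620,000 × 3.25% × 58/365 = €13,530.6849
2006-06-24 to 2006-09-01: 70 days at 3.45% → €2,620,000 × 3.45% × 70/365 = €17,335.0685
2006-09-02 to 2006-12-31: 121 days at 4.5% → €2,620,000 × 4.5% × 121/365 = €39,084.6575
Total = €83,272.9315

€83,272.93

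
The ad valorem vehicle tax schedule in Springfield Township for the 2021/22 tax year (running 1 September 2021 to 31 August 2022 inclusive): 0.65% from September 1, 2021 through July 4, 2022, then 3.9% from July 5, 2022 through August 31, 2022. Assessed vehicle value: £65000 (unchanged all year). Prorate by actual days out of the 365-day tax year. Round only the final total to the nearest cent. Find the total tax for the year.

£758.18

September 1, 2021 – July 4, 2022: 307 days at 0.65% → £65000 × 0.65% × 307/365 = £355.3630
July 5 – August 31, 2022: 58 days at 3.9% → £65000 × 3.9% × 58/365 = £402.8219
Total = £758.1849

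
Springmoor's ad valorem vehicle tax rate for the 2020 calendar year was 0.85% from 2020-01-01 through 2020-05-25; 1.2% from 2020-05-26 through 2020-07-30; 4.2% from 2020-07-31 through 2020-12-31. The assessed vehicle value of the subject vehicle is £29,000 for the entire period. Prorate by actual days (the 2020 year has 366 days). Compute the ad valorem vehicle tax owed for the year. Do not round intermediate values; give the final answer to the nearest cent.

2020-01-01 to 2020-05-25: 146 days at 0.85% → £29,000 × 0.85% × 146/366 = £98.3306
2020-05-26 to 2020-07-30: 66 days at 1.2% → £29,000 × 1.2% × 66/366 = £62.7541
2020-07-31 to 2020-12-31: 154 days at 4.2% → £29,000 × 4.2% × 154/366 = £512.4918
Total = £673.5765

£673.58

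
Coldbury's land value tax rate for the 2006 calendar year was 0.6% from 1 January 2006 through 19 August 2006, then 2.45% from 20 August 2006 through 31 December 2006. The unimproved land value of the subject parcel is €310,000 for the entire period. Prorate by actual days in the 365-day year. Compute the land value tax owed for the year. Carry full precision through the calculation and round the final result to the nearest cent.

€3,965.45

1 January – 19 August 2006: 231 days at 0.6% → €310,000 × 0.6% × 231/365 = €1,177.1507
20 August – 31 December 2006: 134 days at 2.45% → €310,000 × 2.45% × 134/365 = €2,788.3014
Total = €3,965.4521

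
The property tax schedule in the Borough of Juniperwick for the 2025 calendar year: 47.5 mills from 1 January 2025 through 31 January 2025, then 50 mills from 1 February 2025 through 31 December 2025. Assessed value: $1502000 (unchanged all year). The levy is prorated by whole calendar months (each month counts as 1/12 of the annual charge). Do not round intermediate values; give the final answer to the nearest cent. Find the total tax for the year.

1 January – 31 January 2025: 1 month at 47.5 mills → $1502000 × 4.75% × 1/12 = $5945.4167
1 February – 31 December 2025: 11 months at 50 mills → $1502000 × 5% × 11/12 = $68841.6667
Total = $74787.0833

$74787.08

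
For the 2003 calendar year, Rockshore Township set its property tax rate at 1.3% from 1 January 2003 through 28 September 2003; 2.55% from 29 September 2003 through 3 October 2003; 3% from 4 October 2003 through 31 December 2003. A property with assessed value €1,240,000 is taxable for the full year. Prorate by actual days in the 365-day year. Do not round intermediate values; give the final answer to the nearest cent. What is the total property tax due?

1 January – 28 September 2003: 271 days at 1.3% → €1,240,000 × 1.3% × 271/365 = €11,968.5479
29 September – 3 October 2003: 5 days at 2.55% → €1,240,000 × 2.55% × 5/365 = €433.1507
4 October – 31 December 2003: 89 days at 3% → €1,240,000 × 3% × 89/365 = €9,070.6849
Total = €21,472.3836

€21,472.38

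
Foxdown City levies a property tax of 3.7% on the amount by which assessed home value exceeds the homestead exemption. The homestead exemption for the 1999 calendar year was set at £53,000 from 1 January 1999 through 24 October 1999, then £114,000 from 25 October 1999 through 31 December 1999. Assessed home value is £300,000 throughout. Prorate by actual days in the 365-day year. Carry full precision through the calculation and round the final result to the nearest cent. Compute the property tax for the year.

1 January – 24 October 1999: 297 days, exemption £53,000 → (£300,000 − £53,000) × 3.7% × 297/365 = £7,436.3918
25 October – 31 December 1999: 68 days, exemption £114,000 → (£300,000 − £114,000) × 3.7% × 68/365 = £1,282.1260
Total = £8,718.5178

£8,718.52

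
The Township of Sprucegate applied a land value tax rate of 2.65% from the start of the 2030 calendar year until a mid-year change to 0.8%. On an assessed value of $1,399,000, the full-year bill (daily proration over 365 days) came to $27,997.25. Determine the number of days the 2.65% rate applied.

237 days

Let d = days at the first rate; then 365 − d days at the second rate.
$1,399,000 × [2.65%·d + 0.8%·(365−d)] / 365 = $27,997.25
Solving gives d = 237, so the new rate took effect on 26 Aug 2030.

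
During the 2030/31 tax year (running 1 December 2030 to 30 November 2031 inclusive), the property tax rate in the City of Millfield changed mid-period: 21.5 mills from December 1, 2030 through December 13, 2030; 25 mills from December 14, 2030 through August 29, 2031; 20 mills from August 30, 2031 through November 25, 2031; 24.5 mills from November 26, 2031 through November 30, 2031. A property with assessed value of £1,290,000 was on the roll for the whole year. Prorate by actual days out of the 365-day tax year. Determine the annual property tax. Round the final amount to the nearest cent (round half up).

£30,525.29

December 1 – December 13, 2030: 13 days at 21.5 mills → £1,290,000 × 2.15% × 13/365 = £987.8219
December 14, 2030 – August 29, 2031: 259 days at 25 mills → £1,290,000 × 2.5% × 259/365 = £22,884.2466
August 30 – November 25, 2031: 88 days at 20 mills → £1,290,000 × 2% × 88/365 = £6,220.2740
November 26 – November 30, 2031: 5 days at 24.5 mills → £1,290,000 × 2.45% × 5/365 = £432.9452
Total = £30,525.2877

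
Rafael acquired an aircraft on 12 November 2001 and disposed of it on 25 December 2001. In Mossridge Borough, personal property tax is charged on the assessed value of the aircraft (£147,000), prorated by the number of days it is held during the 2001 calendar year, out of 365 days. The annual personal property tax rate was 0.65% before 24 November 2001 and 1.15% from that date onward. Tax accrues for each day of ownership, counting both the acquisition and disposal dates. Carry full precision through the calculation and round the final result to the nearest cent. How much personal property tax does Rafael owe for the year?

12 November – 23 November 2001: 12 days at 0.65% → £147,000 × 0.65% × 12/365 = £31.4137
24 November – 25 December 2001: 32 days at 1.15% → £147,000 × 1.15% × 32/365 = £148.2082
Total = £179.6219

£179.62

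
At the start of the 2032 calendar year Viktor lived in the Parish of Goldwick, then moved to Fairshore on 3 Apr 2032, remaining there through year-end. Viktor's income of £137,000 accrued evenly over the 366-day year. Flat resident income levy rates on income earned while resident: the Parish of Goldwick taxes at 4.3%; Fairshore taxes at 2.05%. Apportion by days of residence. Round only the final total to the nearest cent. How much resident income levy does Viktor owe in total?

£3,591.76

The Parish of Goldwick, 1 Jan – 2 Apr 2032: 93 days → £137,000 × 4.3% × 93/366 = £1,496.8934
Fairshore, 3 Apr – 31 Dec 2032: 273 days → £137,000 × 2.05% × 273/366 = £2,094.8648
Total = £3,591.7582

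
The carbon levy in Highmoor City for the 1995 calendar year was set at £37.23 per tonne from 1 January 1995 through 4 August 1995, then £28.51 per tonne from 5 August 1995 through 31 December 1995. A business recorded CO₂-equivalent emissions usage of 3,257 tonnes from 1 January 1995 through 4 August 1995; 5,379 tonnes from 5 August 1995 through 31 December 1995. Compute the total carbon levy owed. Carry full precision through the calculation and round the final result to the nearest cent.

1 January – 4 August 1995: 3,257 tonnes at £37.23/tonne → £121258.11
5 August – 31 December 1995: 5,379 tonnes at £28.51/tonne → £153355.29

£274613.40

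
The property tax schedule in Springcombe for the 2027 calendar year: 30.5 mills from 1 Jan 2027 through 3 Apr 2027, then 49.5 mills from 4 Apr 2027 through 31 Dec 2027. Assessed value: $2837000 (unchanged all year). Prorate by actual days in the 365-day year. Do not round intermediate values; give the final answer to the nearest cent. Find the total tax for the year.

1 Jan – 3 Apr 2027: 93 days at 30.5 mills → $2837000 × 3.05% × 93/365 = $22046.9877
4 Apr – 31 Dec 2027: 272 days at 49.5 mills → $2837000 × 4.95% × 272/365 = $104650.3233
Total = $126697.3110

$126697.31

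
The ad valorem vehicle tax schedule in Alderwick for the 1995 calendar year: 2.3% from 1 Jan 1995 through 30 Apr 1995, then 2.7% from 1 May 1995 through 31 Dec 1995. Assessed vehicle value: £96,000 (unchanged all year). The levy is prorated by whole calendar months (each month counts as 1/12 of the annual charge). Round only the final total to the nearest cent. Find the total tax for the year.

1 Jan – 30 Apr 1995: 4 months at 2.3% → £96,000 × 2.3% × 4/12 = £736.0000
1 May – 31 Dec 1995: 8 months at 2.7% → £96,000 × 2.7% × 8/12 = £1,728.0000
Total = £2,464.0000

£2,464.00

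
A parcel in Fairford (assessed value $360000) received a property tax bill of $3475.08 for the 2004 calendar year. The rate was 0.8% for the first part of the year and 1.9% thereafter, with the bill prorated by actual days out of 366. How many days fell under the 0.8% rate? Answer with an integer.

Let d = days at the first rate; then 366 − d days at the second rate.
$360000 × [0.8%·d + 1.9%·(366−d)] / 366 = $3475.08
Solving gives d = 311, so the new rate took effect on November 7, 2004.

311 days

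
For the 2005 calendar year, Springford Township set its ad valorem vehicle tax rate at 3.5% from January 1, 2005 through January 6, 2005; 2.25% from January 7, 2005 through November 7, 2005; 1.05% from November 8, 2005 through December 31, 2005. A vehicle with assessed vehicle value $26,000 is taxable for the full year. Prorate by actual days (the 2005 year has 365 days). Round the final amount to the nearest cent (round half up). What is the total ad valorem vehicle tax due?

$544.18

January 1 – January 6, 2005: 6 days at 3.5% → $26,000 × 3.5% × 6/365 = $14.9589
January 7 – November 7, 2005: 305 days at 2.25% → $26,000 × 2.25% × 305/365 = $488.8356
November 8 – December 31, 2005: 54 days at 1.05% → $26,000 × 1.05% × 54/365 = $40.3890
Total = $544.1836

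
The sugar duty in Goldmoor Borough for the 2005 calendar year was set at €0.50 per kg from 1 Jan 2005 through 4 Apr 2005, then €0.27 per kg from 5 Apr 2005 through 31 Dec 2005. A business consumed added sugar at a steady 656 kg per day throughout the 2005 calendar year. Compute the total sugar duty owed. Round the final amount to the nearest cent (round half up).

1 Jan – 4 Apr 2005: 94 days × 656 kg/day = 61,664 kg at €0.50/kg → €30,832.00
5 Apr – 31 Dec 2005: 271 days × 656 kg/day = 177,776 kg at €0.27/kg → €47,999.52

€78,831.52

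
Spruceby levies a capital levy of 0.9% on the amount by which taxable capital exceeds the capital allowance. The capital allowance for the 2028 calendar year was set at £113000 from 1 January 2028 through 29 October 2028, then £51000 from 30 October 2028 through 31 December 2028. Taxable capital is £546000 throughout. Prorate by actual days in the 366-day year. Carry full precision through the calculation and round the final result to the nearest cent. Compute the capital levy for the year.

1 January – 29 October 2028: 303 days, exemption £113000 → (£546000 − £113000) × 0.9% × 303/366 = £3226.2049
30 October – 31 December 2028: 63 days, exemption £51000 → (£546000 − £51000) × 0.9% × 63/366 = £766.8443
Total = £3993.0492

£3993.05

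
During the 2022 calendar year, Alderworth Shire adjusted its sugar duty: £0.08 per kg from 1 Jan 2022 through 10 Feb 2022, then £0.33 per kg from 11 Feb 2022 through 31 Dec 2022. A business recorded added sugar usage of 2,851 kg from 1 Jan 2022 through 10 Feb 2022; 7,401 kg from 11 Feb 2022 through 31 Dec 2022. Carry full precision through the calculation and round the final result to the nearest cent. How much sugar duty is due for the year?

£2,670.41

1 Jan – 10 Feb 2022: 2,851 kg at £0.08/kg → £228.08
11 Feb – 31 Dec 2022: 7,401 kg at £0.33/kg → £2,442.33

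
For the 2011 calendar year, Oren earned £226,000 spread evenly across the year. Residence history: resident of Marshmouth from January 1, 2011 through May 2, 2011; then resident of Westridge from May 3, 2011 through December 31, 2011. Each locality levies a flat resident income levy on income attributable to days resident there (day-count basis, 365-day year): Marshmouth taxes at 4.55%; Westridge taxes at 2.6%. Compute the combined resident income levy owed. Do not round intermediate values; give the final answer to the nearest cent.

£7,349.02

Marshmouth, January 1 – May 2, 2011: 122 days → £226,000 × 4.55% × 122/365 = £3,437.0575
Westridge, May 3 – December 31, 2011: 243 days → £226,000 × 2.6% × 243/365 = £3,911.9671
Total = £7,349.0247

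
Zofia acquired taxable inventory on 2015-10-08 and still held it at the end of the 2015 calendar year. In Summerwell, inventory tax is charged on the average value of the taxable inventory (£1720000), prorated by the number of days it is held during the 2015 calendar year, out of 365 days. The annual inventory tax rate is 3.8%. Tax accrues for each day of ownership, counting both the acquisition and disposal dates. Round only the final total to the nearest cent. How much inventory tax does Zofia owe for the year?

Days held (2015-10-08 to 2015-12-31): 85 out of 365
Tax = £1720000 × 3.8% × 85/365 = £15220.8219

£15220.82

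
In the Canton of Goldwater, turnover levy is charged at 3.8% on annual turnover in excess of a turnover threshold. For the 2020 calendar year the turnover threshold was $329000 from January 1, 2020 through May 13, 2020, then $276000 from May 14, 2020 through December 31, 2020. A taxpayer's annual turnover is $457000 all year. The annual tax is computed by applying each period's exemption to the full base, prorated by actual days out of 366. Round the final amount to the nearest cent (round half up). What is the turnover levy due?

January 1 – May 13, 2020: 134 days, exemption $329000 → ($457000 − $329000) × 3.8% × 134/366 = $1780.8087
May 14 – December 31, 2020: 232 days, exemption $276000 → ($457000 − $276000) × 3.8% × 232/366 = $4359.8251
Total = $6140.6339

$6140.63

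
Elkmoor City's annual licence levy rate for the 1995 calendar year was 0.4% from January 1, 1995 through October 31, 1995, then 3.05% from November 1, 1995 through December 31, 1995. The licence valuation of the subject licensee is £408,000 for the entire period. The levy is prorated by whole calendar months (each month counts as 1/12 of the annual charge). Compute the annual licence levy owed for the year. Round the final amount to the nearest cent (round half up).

£3,434.00

January 1 – October 31, 1995: 10 months at 0.4% → £408,000 × 0.4% × 10/12 = £1,360.0000
November 1 – December 31, 1995: 2 months at 3.05% → £408,000 × 3.05% × 2/12 = £2,074.0000
Total = £3,434.0000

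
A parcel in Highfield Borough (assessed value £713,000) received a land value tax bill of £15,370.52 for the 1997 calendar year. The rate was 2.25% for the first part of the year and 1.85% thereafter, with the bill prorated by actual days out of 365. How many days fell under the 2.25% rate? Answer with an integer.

Let d = days at the first rate; then 365 − d days at the second rate.
£713,000 × [2.25%·d + 1.85%·(365−d)] / 365 = £15,370.52
Solving gives d = 279, so the new rate took effect on 7 October 1997.

279 days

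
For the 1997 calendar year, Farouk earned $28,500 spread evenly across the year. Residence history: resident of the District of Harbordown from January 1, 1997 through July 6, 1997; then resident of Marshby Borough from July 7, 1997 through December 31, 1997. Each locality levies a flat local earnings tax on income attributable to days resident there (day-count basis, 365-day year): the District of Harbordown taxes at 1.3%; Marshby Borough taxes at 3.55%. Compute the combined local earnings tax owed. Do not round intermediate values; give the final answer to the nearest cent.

$683.22

The District of Harbordown, January 1 – July 6, 1997: 187 days → $28,500 × 1.3% × 187/365 = $189.8178
Marshby Borough, July 7 – December 31, 1997: 178 days → $28,500 × 3.55% × 178/365 = $493.4014
Total = $683.2192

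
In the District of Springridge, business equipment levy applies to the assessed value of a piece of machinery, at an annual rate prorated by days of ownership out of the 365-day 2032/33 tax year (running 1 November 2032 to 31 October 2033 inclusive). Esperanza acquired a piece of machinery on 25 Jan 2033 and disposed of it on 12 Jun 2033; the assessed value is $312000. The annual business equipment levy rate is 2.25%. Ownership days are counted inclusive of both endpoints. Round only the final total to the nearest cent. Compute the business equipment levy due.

Days held (25 Jan – 12 Jun 2033): 139 out of 365
Tax = $312000 × 2.25% × 139/365 = $2673.3699

$2673.37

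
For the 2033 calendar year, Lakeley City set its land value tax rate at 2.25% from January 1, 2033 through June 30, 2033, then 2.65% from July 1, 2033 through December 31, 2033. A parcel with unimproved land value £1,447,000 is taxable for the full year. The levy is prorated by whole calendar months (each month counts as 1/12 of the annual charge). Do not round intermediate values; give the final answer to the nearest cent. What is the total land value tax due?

January 1 – June 30, 2033: 6 months at 2.25% → £1,447,000 × 2.25% × 6/12 = £16,278.7500
July 1 – December 31, 2033: 6 months at 2.65% → £1,447,000 × 2.65% × 6/12 = £19,172.7500
Total = £35,451.5000

£35,451.50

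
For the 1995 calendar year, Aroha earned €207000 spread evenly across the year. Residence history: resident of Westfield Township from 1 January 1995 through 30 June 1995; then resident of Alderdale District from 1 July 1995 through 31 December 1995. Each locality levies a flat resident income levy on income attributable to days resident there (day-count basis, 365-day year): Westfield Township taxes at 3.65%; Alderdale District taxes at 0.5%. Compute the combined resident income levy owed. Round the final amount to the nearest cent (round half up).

Westfield Township, 1 January – 30 June 1995: 181 days → €207000 × 3.65% × 181/365 = €3746.7000
Alderdale District, 1 July – 31 December 1995: 184 days → €207000 × 0.5% × 184/365 = €521.7534
Total = €4268.4534

€4268.45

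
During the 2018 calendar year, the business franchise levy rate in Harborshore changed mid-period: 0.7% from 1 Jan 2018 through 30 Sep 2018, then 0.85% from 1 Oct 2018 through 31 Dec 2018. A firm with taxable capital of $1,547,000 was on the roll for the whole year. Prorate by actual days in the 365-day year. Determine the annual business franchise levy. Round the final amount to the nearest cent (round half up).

1 Jan – 30 Sep 2018: 273 days at 0.7% → $1,547,000 × 0.7% × 273/365 = $8,099.4986
1 Oct – 31 Dec 2018: 92 days at 0.85% → $1,547,000 × 0.85% × 92/365 = $3,314.3945
Total = $11,413.8932

$11,413.89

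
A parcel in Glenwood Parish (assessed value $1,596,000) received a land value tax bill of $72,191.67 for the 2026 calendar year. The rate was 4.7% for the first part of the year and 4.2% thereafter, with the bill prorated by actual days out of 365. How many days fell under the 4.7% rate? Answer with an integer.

236 days

Let d = days at the first rate; then 365 − d days at the second rate.
$1,596,000 × [4.7%·d + 4.2%·(365−d)] / 365 = $72,191.67
Solving gives d = 236, so the new rate took effect on August 25, 2026.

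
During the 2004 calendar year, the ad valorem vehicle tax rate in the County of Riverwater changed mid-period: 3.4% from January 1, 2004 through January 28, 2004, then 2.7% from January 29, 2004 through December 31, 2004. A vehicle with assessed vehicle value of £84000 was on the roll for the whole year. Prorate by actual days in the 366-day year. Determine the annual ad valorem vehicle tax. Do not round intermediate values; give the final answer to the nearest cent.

£2312.98

January 1 – January 28, 2004: 28 days at 3.4% → £84000 × 3.4% × 28/366 = £218.4918
January 29 – December 31, 2004: 338 days at 2.7% → £84000 × 2.7% × 338/366 = £2094.4918
Total = £2312.9836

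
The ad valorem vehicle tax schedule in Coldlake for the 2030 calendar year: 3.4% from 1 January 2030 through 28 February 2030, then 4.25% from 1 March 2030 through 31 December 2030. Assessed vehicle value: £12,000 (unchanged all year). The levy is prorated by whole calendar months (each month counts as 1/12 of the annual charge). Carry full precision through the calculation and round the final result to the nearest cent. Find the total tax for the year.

1 January – 28 February 2030: 2 months at 3.4% → £12,000 × 3.4% × 2/12 = £68.0000
1 March – 31 December 2030: 10 months at 4.25% → £12,000 × 4.25% × 10/12 = £425.0000
Total = £493.0000

£493.00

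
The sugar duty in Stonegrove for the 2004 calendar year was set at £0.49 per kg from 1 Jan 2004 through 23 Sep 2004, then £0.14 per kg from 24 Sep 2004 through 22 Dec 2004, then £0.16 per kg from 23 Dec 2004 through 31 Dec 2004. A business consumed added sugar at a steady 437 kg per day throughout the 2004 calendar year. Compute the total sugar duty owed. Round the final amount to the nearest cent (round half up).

1 Jan – 23 Sep 2004: 267 days × 437 kg/day = 116,679 kg at £0.49/kg → £57172.71
24 Sep – 22 Dec 2004: 90 days × 437 kg/day = 39,330 kg at £0.14/kg → £5506.20
23 Dec – 31 Dec 2004: 9 days × 437 kg/day = 3,933 kg at £0.16/kg → £629.28

£63308.19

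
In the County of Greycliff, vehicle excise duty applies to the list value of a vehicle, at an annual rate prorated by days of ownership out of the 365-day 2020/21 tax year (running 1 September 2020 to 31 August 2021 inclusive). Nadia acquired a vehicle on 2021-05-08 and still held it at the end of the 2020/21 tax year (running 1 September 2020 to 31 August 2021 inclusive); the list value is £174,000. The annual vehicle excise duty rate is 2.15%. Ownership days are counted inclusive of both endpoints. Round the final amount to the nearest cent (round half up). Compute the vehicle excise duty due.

£1,188.92

Days held (2021-05-08 to 2021-08-31): 116 out of 365
Tax = £174,000 × 2.15% × 116/365 = £1,188.9205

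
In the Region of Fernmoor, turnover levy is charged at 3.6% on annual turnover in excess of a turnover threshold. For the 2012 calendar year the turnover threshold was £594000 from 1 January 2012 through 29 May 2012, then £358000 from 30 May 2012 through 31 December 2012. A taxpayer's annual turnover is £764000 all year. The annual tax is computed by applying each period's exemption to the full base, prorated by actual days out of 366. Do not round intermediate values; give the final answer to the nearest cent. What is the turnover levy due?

1 January – 29 May 2012: 150 days, exemption £594000 → (£764000 − £594000) × 3.6% × 150/366 = £2508.1967
30 May – 31 December 2012: 216 days, exemption £358000 → (£764000 − £358000) × 3.6% × 216/366 = £8625.8361
Total = £11134.0328

£11134.03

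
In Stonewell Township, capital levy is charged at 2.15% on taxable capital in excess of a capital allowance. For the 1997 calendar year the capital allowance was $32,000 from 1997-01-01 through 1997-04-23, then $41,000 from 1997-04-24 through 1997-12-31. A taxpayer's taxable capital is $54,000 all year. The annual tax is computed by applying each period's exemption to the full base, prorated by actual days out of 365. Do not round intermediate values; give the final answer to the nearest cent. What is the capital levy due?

1997-01-01 to 1997-04-23: 113 days, exemption $32,000 → ($54,000 − $32,000) × 2.15% × 113/365 = $146.4356
1997-04-24 to 1997-12-31: 252 days, exemption $41,000 → ($54,000 − $41,000) × 2.15% × 252/365 = $192.9699
Total = $339.4055

$339.41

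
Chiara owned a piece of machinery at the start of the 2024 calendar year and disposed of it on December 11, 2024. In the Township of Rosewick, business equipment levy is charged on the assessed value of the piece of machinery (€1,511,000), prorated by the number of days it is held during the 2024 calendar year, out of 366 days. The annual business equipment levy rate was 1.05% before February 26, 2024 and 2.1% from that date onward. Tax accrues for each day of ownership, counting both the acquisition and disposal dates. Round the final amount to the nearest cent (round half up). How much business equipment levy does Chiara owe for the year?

January 1 – February 25, 2024: 56 days at 1.05% → €1,511,000 × 1.05% × 56/366 = €2,427.5082
February 26 – December 11, 2024: 290 days at 2.1% → €1,511,000 × 2.1% × 290/366 = €25,142.0492
Total = €27,569.5574

€27,569.56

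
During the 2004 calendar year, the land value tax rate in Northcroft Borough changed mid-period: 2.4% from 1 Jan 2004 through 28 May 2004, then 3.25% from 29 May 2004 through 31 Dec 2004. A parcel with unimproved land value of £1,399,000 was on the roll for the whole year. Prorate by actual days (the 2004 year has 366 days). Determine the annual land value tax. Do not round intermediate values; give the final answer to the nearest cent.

£40,626.42

1 Jan – 28 May 2004: 149 days at 2.4% → £1,399,000 × 2.4% × 149/366 = £13,668.9180
29 May – 31 Dec 2004: 217 days at 3.25% → £1,399,000 × 3.25% × 217/366 = £26,957.5068
Total = £40,626.4249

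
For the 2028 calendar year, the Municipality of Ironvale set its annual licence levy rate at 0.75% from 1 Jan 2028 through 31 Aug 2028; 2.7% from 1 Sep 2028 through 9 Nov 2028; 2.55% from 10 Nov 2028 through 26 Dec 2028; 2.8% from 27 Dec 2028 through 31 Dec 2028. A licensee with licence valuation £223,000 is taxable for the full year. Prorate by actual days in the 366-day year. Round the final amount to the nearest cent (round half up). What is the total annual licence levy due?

1 Jan – 31 Aug 2028: 244 days at 0.75% → £223,000 × 0.75% × 244/366 = £1,115.0000
1 Sep – 9 Nov 2028: 70 days at 2.7% → £223,000 × 2.7% × 70/366 = £1,151.5574
10 Nov – 26 Dec 2028: 47 days at 2.55% → £223,000 × 2.55% × 47/366 = £730.2336
27 Dec – 31 Dec 2028: 5 days at 2.8% → £223,000 × 2.8% × 5/366 = £85.3005
Total = £3,082.0915

£3,082.09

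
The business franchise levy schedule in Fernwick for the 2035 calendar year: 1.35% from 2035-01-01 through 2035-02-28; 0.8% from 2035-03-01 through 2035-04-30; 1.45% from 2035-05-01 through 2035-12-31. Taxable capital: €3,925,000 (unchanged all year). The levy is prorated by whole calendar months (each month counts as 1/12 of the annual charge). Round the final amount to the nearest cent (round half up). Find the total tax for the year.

2035-01-01 to 2035-02-28: 2 months at 1.35% → €3,925,000 × 1.35% × 2/12 = €8,831.2500
2035-03-01 to 2035-04-30: 2 months at 0.8% → €3,925,000 × 0.8% × 2/12 = €5,233.3333
2035-05-01 to 2035-12-31: 8 months at 1.45% → €3,925,000 × 1.45% × 8/12 = €37,941.6667
Total = €52,006.2500

€52,006.25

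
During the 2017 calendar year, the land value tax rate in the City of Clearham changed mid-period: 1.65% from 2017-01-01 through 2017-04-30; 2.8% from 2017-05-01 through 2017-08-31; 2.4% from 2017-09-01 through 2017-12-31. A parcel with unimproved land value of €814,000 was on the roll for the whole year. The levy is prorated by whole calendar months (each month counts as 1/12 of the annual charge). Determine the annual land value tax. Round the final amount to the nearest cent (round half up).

2017-01-01 to 2017-04-30: 4 months at 1.65% → €814,000 × 1.65% × 4/12 = €4,477.0000
2017-05-01 to 2017-08-31: 4 months at 2.8% → €814,000 × 2.8% × 4/12 = €7,597.3333
2017-09-01 to 2017-12-31: 4 months at 2.4% → €814,000 × 2.4% × 4/12 = €6,512.0000
Total = €18,586.3333

€18,586.33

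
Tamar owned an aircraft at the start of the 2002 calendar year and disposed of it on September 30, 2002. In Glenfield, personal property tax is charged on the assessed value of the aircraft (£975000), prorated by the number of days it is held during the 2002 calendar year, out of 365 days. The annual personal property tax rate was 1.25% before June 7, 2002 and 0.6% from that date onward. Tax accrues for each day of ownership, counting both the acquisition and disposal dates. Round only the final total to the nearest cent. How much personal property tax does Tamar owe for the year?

£7101.47

January 1 – June 6, 2002: 157 days at 1.25% → £975000 × 1.25% × 157/365 = £5242.2945
June 7 – September 30, 2002: 116 days at 0.6% → £975000 × 0.6% × 116/365 = £1859.1781
Total = £7101.4726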